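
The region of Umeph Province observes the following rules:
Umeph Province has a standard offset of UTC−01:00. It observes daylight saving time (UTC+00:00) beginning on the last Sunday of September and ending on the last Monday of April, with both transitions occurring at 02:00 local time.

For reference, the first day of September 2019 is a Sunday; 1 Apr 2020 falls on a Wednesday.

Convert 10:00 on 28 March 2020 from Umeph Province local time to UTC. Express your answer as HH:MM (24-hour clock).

10:00

1 September 2019 is a Sunday, so Sundays fall on 1, 8, 15, 22, 29; the last is September 29.
1 April 2020 is a Wednesday, so Mondays fall on 6, 13, 20, 27; the last is April 27.
Daylight saving runs 29 September 2019 – 27 April 2020; 28 March 2020 is inside that window, so Umeph Province is at UTC+00:00.
10:00 local − 0h = 10:00 UTC.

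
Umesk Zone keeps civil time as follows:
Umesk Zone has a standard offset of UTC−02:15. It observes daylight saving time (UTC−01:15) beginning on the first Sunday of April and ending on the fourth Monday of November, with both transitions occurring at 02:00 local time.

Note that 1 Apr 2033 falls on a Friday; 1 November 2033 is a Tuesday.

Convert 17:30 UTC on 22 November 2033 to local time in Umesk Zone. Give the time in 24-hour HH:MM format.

1 April 2033 is a Friday, so the first Sunday is April 3.
1 November 2033 is a Tuesday, so the first Monday is November 7 and the fourth is November 28.
At the standard offset (UTC−02:15), 17:30 UTC − 2h15m = 15:15 Umesk Zone standard time.
Daylight saving runs 3 April – 28 November; the standard-time date in Umesk Zone, 22 November 2033, is inside that window, so Umesk Zone is at UTC−01:15.
17:30 UTC − 1h15m = 16:15 local.

16:15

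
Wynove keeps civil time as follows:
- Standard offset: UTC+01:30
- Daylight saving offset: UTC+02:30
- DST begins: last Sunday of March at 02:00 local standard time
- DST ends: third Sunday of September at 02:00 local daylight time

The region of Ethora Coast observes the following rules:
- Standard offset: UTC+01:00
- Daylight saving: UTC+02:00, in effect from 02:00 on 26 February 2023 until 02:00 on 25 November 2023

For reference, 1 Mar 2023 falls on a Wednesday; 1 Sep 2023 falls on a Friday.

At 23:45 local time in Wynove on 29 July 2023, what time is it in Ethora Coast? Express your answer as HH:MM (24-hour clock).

1 March 2023 is a Wednesday, so Sundays fall on 5, 12, 19, 26; the last is March 26.
1 September 2023 is a Friday, so the first Sunday is September 3 and the third is September 17.
29 July 2023 falls between 26 March and 17 September, so daylight saving is in effect and Wynove is at UTC+02:30.
23:45 Wynove − 2h30m = 21:15 UTC.
At the standard offset (UTC+01:00), 21:15 UTC + 1h = 22:15 Ethora Coast standard time.
The standard-time date in Ethora Coast, 29 July 2023, lies within the daylight-saving period (26 February – 25 November), so Ethora Coast is on daylight time, UTC+02:00.
21:15 UTC + 2h = 23:15 Ethora Coast.

23:15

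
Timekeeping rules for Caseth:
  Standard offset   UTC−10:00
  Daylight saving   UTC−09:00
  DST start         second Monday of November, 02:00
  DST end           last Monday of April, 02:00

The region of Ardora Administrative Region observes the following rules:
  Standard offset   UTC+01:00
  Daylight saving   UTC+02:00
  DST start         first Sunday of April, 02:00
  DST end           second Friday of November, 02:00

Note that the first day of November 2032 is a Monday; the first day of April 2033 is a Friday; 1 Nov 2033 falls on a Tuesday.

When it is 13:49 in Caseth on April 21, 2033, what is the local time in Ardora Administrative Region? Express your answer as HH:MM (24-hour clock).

1 November 2032 is a Monday, so the first Monday is November 1 and the second is November 8.
1 April 2033 is a Friday, so Mondays fall on 4, 11, 18, 25; the last is April 25.
April 21, 2033 falls between 8 November 2032 and 25 April 2033, so daylight saving is in effect and Caseth is at UTC−09:00.
13:49 Caseth + 9h = 22:49 UTC.
1 April 2033 is a Friday, so the first Sunday is April 3.
1 November 2033 is a Tuesday, so the first Friday is November 4 and the second is November 11.
At the standard offset (UTC+01:00), 22:49 UTC + 1h = 23:49 Ardora Administrative Region standard time.
The standard-time date in Ardora Administrative Region, April 21, 2033, falls between 3 April and 11 November, so daylight saving is in effect and Ardora Administrative Region is at UTC+02:00.
22:49 UTC + 2h = 00:49 Ardora Administrative Region (rolling into the next day, 22 April 2033).

00:49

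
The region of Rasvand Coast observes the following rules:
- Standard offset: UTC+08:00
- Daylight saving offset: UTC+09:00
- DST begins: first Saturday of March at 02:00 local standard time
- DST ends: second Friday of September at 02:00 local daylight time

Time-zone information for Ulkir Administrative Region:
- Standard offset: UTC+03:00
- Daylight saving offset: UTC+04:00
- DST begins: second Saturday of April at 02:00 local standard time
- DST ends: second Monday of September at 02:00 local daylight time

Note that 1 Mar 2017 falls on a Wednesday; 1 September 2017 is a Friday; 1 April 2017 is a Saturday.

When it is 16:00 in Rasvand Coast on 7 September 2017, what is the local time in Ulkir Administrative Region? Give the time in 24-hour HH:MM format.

11:00

1 March 2017 is a Wednesday, so the first Saturday is March 4.
1 September 2017 is a Friday, so the first Friday is September 1 and the second is September 8.
7 September 2017 falls between 4 March and 8 September, so daylight saving is in effect and Rasvand Coast is at UTC+09:00.
16:00 Rasvand Coast − 9h = 07:00 UTC.
1 April 2017 is a Saturday, so the first Saturday is April 1 and the second is April 8.
1 September 2017 is a Friday, so the first Monday is September 4 and the second is September 11.
At the standard offset (UTC+03:00), 07:00 UTC + 3h = 10:00 Ulkir Administrative Region standard time.
The standard-time date in Ulkir Administrative Region, 7 September 2017, falls between 8 April and 11 September, so daylight saving is in effect and Ulkir Administrative Region is at UTC+04:00.
07:00 UTC + 4h = 11:00 Ulkir Administrative Region.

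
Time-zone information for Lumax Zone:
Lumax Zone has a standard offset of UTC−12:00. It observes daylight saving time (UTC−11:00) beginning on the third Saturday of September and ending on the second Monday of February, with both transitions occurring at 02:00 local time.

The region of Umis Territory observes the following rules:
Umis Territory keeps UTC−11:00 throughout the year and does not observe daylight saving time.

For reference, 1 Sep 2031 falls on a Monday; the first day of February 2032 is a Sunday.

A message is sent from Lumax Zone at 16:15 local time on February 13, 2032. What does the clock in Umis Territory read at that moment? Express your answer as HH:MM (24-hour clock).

1 September 2031 is a Monday, so the first Saturday is September 6 and the third is September 20.
1 February 2032 is a Sunday, so the first Monday is February 2 and the second is February 9.
Daylight saving runs 20 September 2031 – 9 February 2032; February 13, 2032 is outside that window, so Lumax Zone is on standard time at UTC−12:00.
16:15 Lumax Zone + 12h = 04:15 UTC (rolling into the next day, 14 February 2032).
Umis Territory has no daylight saving, so its offset is UTC−11:00 year-round.
04:15 UTC − 11h = 17:15 Umis Territory (rolling into the previous day, 13 February 2032).

17:15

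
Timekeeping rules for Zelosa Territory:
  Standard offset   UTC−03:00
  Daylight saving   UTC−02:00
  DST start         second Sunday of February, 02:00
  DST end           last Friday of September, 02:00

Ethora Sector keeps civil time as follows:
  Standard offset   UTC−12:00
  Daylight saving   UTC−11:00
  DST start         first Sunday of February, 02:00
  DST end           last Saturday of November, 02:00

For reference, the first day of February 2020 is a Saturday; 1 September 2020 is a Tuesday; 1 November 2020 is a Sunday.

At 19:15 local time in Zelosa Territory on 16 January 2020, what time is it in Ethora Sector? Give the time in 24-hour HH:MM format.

1 February 2020 is a Saturday, so the first Sunday is February 2 and the second is February 9.
1 September 2020 is a Tuesday, so Fridays fall on 4, 11, 18, 25; the last is September 25.
16 January 2020 does not fall between 9 February and 25 September, so daylight saving is not in effect and Zelosa Territory is at UTC−03:00.
19:15 Zelosa Territory + 3h = 22:15 UTC.
1 February 2020 is a Saturday, so the first Sunday is February 2.
1 November 2020 is a Sunday, so Saturdays fall on 7, 14, 21, 28; the last is November 28.
At the standard offset (UTC−12:00), 22:15 UTC − 12h = 10:15 Ethora Sector standard time.
Daylight saving runs 2 February – 28 November; the standard-time date in Ethora Sector, 16 January 2020, is outside that window, so Ethora Sector is on standard time at UTC−12:00.
22:15 UTC − 12h = 10:15 Ethora Sector.

10:15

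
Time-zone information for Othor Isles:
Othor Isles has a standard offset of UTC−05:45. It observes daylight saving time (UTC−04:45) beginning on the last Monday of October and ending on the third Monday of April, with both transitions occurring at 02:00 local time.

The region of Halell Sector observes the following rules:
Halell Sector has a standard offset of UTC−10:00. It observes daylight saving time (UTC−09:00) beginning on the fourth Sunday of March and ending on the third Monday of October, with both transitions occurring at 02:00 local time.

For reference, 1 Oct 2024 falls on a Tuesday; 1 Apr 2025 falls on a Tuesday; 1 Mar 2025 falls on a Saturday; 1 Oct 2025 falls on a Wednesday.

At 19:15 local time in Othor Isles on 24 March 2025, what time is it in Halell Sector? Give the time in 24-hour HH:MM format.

15:00

1 October 2024 is a Tuesday, so Mondays fall on 7, 14, 21, 28; the last is October 28.
1 April 2025 is a Tuesday, so the first Monday is April 7 and the third is April 21.
24 March 2025 falls between 28 October 2024 and 21 April 2025, so daylight saving is in effect and Othor Isles is at UTC−04:45.
19:15 Othor Isles + 4h45m = 00:00 UTC (rolling into the next day, 25 March 2025).
1 March 2025 is a Saturday, so the first Sunday is March 2 and the fourth is March 23.
1 October 2025 is a Wednesday, so the first Monday is October 6 and the third is October 20.
At the standard offset (UTC−10:00), 00:00 UTC − 10h = 14:00 Halell Sector standard time (rolling into the previous day, 24 March 2025).
The standard-time date in Halell Sector, 24 March 2025, lies within the daylight-saving period (23 March – 20 October), so Halell Sector is on daylight time, UTC−09:00.
00:00 UTC − 9h = 15:00 Halell Sector (rolling into the previous day, 24 March 2025).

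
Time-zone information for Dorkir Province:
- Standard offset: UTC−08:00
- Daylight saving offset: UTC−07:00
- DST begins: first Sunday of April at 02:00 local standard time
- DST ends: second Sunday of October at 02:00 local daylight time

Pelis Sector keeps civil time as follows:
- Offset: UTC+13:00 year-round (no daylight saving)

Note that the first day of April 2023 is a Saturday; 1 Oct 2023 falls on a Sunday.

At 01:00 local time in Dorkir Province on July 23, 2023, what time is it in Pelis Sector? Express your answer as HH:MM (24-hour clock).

1 April 2023 is a Saturday, so the first Sunday is April 2.
1 October 2023 is a Sunday, so the first Sunday is October 1 and the second is October 8.
July 23, 2023 lies within the daylight-saving period (2 April – 8 October), so Dorkir Province is on daylight time, UTC−07:00.
01:00 Dorkir Province + 7h = 08:00 UTC.
Pelis Sector has no daylight saving, so its offset is UTC+13:00 year-round.
08:00 UTC + 13h = 21:00 Pelis Sector.

21:00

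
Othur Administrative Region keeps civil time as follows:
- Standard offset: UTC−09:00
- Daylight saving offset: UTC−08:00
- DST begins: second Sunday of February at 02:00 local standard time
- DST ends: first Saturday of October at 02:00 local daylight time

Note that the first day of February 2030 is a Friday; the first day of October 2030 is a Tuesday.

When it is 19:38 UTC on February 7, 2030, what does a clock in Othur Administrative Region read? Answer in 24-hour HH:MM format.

1 February 2030 is a Friday, so the first Sunday is February 3 and the second is February 10.
1 October 2030 is a Tuesday, so the first Saturday is October 5.
At the standard offset (UTC−09:00), 19:38 UTC − 9h = 10:38 Othur Administrative Region standard time.
Daylight saving runs 10 February – 5 October; the standard-time date in Othur Administrative Region, February 7, 2030, is outside that window, so Othur Administrative Region is on standard time at UTC−09:00.
19:38 UTC − 9h = 10:38 local.

10:38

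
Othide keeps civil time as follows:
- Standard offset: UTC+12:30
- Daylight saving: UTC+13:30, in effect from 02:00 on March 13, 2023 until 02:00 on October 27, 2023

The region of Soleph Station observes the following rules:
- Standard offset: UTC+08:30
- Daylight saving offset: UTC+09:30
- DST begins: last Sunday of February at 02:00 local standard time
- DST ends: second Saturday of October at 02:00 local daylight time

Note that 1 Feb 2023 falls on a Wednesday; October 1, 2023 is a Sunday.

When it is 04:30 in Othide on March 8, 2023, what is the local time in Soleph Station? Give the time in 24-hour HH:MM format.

01:30

March 8, 2023 does not fall between 13 March and 27 October, so daylight saving is not in effect and Othide is at UTC+12:30.
04:30 Othide − 12h30m = 16:00 UTC (rolling into the previous day, 7 March 2023).
1 February 2023 is a Wednesday, so Sundays fall on 5, 12, 19, 26; the last is February 26.
1 October 2023 is a Sunday, so the first Saturday is October 7 and the second is October 14.
At the standard offset (UTC+08:30), 16:00 UTC + 8h30m = 00:30 Soleph Station standard time (rolling into the next day, 8 March 2023).
The standard-time date in Soleph Station, March 8, 2023, falls between 26 February and 14 October, so daylight saving is in effect and Soleph Station is at UTC+09:30.
16:00 UTC + 9h30m = 01:30 Soleph Station (rolling into the next day, 8 March 2023).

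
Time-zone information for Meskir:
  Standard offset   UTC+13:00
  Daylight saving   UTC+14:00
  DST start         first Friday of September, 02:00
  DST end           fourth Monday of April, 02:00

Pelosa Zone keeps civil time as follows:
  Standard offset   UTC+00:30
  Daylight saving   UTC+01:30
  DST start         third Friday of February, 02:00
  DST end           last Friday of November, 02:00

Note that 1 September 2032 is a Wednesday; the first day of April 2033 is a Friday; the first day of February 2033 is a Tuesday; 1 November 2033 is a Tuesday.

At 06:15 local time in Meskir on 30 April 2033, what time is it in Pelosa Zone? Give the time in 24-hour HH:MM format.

1 September 2032 is a Wednesday, so the first Friday is September 3.
1 April 2033 is a Friday, so the first Monday is April 4 and the fourth is April 25.
30 April 2033 is outside the daylight-saving period (3 September 2032 – 25 April 2033), so Meskir is on standard time, UTC+13:00.
06:15 Meskir − 13h = 17:15 UTC (rolling into the previous day, 29 April 2033).
1 February 2033 is a Tuesday, so the first Friday is February 4 and the third is February 18.
1 November 2033 is a Tuesday, so Fridays fall on 4, 11, 18, 25; the last is November 25.
At the standard offset (UTC+00:30), 17:15 UTC + 0h30m = 17:45 Pelosa Zone standard time.
The standard-time date in Pelosa Zone, 29 April 2033, lies within the daylight-saving period (18 February – 25 November), so Pelosa Zone is on daylight time, UTC+01:30.
17:15 UTC + 1h30m = 18:45 Pelosa Zone.

18:45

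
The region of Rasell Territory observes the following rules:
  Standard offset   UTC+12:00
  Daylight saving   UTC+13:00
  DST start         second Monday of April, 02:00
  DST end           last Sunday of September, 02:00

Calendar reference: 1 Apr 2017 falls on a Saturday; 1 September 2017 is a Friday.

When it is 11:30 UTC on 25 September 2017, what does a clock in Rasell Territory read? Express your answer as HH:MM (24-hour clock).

1 April 2017 is a Saturday, so the first Monday is April 3 and the second is April 10.
1 September 2017 is a Friday, so Sundays fall on 3, 10, 17, 24; the last is September 24.
At the standard offset (UTC+12:00), 11:30 UTC + 12h = 23:30 Rasell Territory standard time.
Daylight saving runs 10 April – 24 September; the standard-time date in Rasell Territory, 25 September 2017, is outside that window, so Rasell Territory is on standard time at UTC+12:00.
11:30 UTC + 12h = 23:30 local.

23:30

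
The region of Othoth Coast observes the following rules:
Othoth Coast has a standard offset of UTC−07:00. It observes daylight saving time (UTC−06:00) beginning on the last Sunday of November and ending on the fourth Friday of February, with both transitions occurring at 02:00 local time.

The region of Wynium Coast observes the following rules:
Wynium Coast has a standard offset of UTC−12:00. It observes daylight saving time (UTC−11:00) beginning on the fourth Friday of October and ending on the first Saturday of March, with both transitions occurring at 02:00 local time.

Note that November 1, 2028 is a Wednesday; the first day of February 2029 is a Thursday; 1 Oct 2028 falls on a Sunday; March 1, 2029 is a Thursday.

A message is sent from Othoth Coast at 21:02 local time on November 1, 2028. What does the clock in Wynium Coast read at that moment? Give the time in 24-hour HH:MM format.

1 November 2028 is a Wednesday, so Sundays fall on 5, 12, 19, 26; the last is November 26.
1 February 2029 is a Thursday, so the first Friday is February 2 and the fourth is February 23.
November 1, 2028 does not fall between 26 November 2028 and 23 February 2029, so daylight saving is not in effect and Othoth Coast is at UTC−07:00.
21:02 Othoth Coast + 7h = 04:02 UTC (rolling into the next day, 2 November 2028).
1 October 2028 is a Sunday, so the first Friday is October 6 and the fourth is October 27.
1 March 2029 is a Thursday, so the first Saturday is March 3.
At the standard offset (UTC−12:00), 04:02 UTC − 12h = 16:02 Wynium Coast standard time (rolling into the previous day, 1 November 2028).
The standard-time date in Wynium Coast, November 1, 2028, lies within the daylight-saving period (27 October 2028 – 3 March 2029), so Wynium Coast is on daylight time, UTC−11:00.
04:02 UTC − 11h = 17:02 Wynium Coast (rolling into the previous day, 1 November 2028).

17:02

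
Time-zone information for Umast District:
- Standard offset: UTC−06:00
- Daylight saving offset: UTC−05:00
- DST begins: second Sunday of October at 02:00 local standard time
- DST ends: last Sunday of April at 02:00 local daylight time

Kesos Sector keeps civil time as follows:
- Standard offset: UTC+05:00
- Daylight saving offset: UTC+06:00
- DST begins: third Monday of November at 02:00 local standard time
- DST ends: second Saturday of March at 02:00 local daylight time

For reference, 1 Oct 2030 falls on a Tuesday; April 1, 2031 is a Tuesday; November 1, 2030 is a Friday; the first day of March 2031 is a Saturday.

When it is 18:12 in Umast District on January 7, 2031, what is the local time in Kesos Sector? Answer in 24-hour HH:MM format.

1 October 2030 is a Tuesday, so the first Sunday is October 6 and the second is October 13.
1 April 2031 is a Tuesday, so Sundays fall on 6, 13, 20, 27; the last is April 27.
January 7, 2031 lies within the daylight-saving period (13 October 2030 – 27 April 2031), so Umast District is on daylight time, UTC−05:00.
18:12 Umast District + 5h = 23:12 UTC.
1 November 2030 is a Friday, so the first Monday is November 4 and the third is November 18.
1 March 2031 is a Saturday, so the first Saturday is March 1 and the second is March 8.
At the standard offset (UTC+05:00), 23:12 UTC + 5h = 04:12 Kesos Sector standard time (rolling into the next day, 8 January 2031).
The standard-time date in Kesos Sector, January 8, 2031, lies within the daylight-saving period (18 November 2030 – 8 March 2031), so Kesos Sector is on daylight time, UTC+06:00.
23:12 UTC + 6h = 05:12 Kesos Sector (rolling into the next day, 8 January 2031).

05:12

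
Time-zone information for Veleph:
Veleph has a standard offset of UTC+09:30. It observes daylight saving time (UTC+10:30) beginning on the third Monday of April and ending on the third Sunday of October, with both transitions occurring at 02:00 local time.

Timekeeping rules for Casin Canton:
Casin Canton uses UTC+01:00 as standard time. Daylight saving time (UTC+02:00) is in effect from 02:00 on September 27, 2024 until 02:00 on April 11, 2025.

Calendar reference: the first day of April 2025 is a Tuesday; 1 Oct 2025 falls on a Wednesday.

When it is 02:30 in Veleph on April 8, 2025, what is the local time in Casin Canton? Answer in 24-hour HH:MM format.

1 April 2025 is a Tuesday, so the first Monday is April 7 and the third is April 21.
1 October 2025 is a Wednesday, so the first Sunday is October 5 and the third is October 19.
April 8, 2025 does not fall between 21 April and 19 October, so daylight saving is not in effect and Veleph is at UTC+09:30.
02:30 Veleph − 9h30m = 17:00 UTC (rolling into the previous day, 7 April 2025).
At the standard offset (UTC+01:00), 17:00 UTC + 1h = 18:00 Casin Canton standard time.
The standard-time date in Casin Canton, April 7, 2025, falls between 27 September 2024 and 11 April 2025, so daylight saving is in effect and Casin Canton is at UTC+02:00.
17:00 UTC + 2h = 19:00 Casin Canton.

19:00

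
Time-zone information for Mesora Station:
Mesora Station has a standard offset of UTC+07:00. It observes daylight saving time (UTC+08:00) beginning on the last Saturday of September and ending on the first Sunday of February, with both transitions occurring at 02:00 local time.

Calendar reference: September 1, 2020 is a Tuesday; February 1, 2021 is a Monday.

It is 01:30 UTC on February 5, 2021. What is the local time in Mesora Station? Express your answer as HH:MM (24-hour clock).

09:30

1 September 2020 is a Tuesday, so Saturdays fall on 5, 12, 19, 26; the last is September 26.
1 February 2021 is a Monday, so the first Sunday is February 7.
At the standard offset (UTC+07:00), 01:30 UTC + 7h = 08:30 Mesora Station standard time.
The standard-time date in Mesora Station, February 5, 2021, falls between 26 September 2020 and 7 February 2021, so daylight saving is in effect and Mesora Station is at UTC+08:00.
01:30 UTC + 8h = 09:30 local.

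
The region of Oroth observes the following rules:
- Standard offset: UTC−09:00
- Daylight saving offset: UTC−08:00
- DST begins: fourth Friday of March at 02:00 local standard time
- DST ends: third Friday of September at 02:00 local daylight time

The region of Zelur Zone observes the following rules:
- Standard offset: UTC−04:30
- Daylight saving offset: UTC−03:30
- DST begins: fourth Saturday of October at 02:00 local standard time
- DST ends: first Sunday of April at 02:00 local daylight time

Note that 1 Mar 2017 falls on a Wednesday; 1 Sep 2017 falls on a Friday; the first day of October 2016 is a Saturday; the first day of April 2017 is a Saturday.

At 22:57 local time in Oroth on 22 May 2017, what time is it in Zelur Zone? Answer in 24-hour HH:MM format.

1 March 2017 is a Wednesday, so the first Friday is March 3 and the fourth is March 24.
1 September 2017 is a Friday, so the first Friday is September 1 and the third is September 15.
22 May 2017 falls between 24 March and 15 September, so daylight saving is in effect and Oroth is at UTC−08:00.
22:57 Oroth + 8h = 06:57 UTC (rolling into the next day, 23 May 2017).
1 October 2016 is a Saturday, so the first Saturday is October 1 and the fourth is October 22.
1 April 2017 is a Saturday, so the first Sunday is April 2.
At the standard offset (UTC−04:30), 06:57 UTC − 4h30m = 02:27 Zelur Zone standard time.
The standard-time date in Zelur Zone, 23 May 2017, is outside the daylight-saving period (22 October 2016 – 2 April 2017), so Zelur Zone is on standard time, UTC−04:30.
06:57 UTC − 4h30m = 02:27 Zelur Zone.

02:27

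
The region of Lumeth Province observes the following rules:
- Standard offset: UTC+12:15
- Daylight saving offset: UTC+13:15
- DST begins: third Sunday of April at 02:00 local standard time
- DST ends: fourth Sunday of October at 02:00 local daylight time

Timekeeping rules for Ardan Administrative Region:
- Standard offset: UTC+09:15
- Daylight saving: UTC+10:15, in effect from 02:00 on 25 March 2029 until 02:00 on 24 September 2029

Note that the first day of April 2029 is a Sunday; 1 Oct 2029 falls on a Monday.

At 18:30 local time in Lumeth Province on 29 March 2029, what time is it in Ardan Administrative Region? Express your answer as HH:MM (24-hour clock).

1 April 2029 is a Sunday, so the first Sunday is April 1 and the third is April 15.
1 October 2029 is a Monday, so the first Sunday is October 7 and the fourth is October 28.
29 March 2029 is outside the daylight-saving period (15 April – 28 October), so Lumeth Province is on standard time, UTC+12:15.
18:30 Lumeth Province − 12h15m = 06:15 UTC.
At the standard offset (UTC+09:15), 06:15 UTC + 9h15m = 15:30 Ardan Administrative Region standard time.
The standard-time date in Ardan Administrative Region, 29 March 2029, lies within the daylight-saving period (25 March – 24 September), so Ardan Administrative Region is on daylight time, UTC+10:15.
06:15 UTC + 10h15m = 16:30 Ardan Administrative Region.

16:30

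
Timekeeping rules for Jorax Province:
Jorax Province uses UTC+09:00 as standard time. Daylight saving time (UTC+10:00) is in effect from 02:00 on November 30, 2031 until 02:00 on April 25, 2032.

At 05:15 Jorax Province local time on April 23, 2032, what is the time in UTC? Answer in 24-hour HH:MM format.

Daylight saving runs 30 November 2031 – 25 April 2032; April 23, 2032 is inside that window, so Jorax Province is at UTC+10:00.
05:15 local − 10h = 19:15 UTC (rolling into the previous day, 22 April 2032).

19:15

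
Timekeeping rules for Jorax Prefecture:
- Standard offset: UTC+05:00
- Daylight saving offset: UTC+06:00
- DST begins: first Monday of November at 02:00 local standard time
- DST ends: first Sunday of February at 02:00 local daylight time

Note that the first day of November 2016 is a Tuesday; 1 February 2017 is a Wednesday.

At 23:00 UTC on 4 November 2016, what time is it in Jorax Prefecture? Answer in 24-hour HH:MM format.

04:00

1 November 2016 is a Tuesday, so the first Monday is November 7.
1 February 2017 is a Wednesday, so the first Sunday is February 5.
At the standard offset (UTC+05:00), 23:00 UTC + 5h = 04:00 Jorax Prefecture standard time (rolling into the next day, 5 November 2016).
The standard-time date in Jorax Prefecture, 5 November 2016, does not fall between 7 November 2016 and 5 February 2017, so daylight saving is not in effect and Jorax Prefecture is at UTC+05:00.
23:00 UTC + 5h = 04:00 local (rolling into the next day, 5 November 2016).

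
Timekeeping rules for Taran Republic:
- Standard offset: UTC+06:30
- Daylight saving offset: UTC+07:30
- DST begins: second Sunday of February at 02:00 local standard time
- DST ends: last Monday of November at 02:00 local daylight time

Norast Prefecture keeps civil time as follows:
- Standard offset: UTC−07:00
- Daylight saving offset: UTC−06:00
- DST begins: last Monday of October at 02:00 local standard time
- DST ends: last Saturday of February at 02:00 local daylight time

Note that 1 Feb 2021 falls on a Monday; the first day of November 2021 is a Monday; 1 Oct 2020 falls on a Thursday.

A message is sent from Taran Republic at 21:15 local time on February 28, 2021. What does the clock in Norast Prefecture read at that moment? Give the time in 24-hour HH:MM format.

1 February 2021 is a Monday, so the first Sunday is February 7 and the second is February 14.
1 November 2021 is a Monday, so Mondays fall on 1, 8, 15, 22, 29; the last is November 29.
Daylight saving runs 14 February – 29 November; February 28, 2021 is inside that window, so Taran Republic is at UTC+07:30.
21:15 Taran Republic − 7h30m = 13:45 UTC.
1 October 2020 is a Thursday, so Mondays fall on 5, 12, 19, 26; the last is October 26.
1 February 2021 is a Monday, so Saturdays fall on 6, 13, 20, 27; the last is February 27.
At the standard offset (UTC−07:00), 13:45 UTC − 7h = 06:45 Norast Prefecture standard time.
Daylight saving runs 26 October 2020 – 27 February 2021; the standard-time date in Norast Prefecture, February 28, 2021, is outside that window, so Norast Prefecture is on standard time at UTC−07:00.
13:45 UTC − 7h = 06:45 Norast Prefecture.

06:45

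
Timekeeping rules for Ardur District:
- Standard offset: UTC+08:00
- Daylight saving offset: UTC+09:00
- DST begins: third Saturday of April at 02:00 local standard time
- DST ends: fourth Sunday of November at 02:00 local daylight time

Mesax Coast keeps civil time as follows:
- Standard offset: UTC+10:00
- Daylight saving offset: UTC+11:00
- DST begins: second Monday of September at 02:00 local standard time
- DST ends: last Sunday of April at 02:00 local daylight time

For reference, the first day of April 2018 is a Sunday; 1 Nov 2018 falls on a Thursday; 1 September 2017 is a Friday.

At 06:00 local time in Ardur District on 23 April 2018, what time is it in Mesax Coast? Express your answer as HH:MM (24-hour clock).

1 April 2018 is a Sunday, so the first Saturday is April 7 and the third is April 21.
1 November 2018 is a Thursday, so the first Sunday is November 4 and the fourth is November 25.
Daylight saving runs 21 April – 25 November; 23 April 2018 is inside that window, so Ardur District is at UTC+09:00.
06:00 Ardur District − 9h = 21:00 UTC (rolling into the previous day, 22 April 2018).
1 September 2017 is a Friday, so the first Monday is September 4 and the second is September 11.
1 April 2018 is a Sunday, so Sundays fall on 1, 8, 15, 22, 29; the last is April 29.
At the standard offset (UTC+10:00), 21:00 UTC + 10h = 07:00 Mesax Coast standard time (rolling into the next day, 23 April 2018).
The standard-time date in Mesax Coast, 23 April 2018, falls between 11 September 2017 and 29 April 2018, so daylight saving is in effect and Mesax Coast is at UTC+11:00.
21:00 UTC + 11h = 08:00 Mesax Coast (rolling into the next day, 23 April 2018).

08:00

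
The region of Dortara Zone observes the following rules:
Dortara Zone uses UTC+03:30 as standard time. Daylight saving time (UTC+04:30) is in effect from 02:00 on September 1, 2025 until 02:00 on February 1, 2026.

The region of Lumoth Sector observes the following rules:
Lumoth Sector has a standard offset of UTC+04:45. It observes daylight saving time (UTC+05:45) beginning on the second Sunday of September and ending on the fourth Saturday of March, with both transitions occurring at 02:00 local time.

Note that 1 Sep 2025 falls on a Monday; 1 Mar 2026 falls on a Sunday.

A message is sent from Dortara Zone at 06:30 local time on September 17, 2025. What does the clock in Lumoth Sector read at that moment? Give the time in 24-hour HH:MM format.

07:45

September 17, 2025 lies within the daylight-saving period (1 September 2025 – 1 February 2026), so Dortara Zone is on daylight time, UTC+04:30.
06:30 Dortara Zone − 4h30m = 02:00 UTC.
1 September 2025 is a Monday, so the first Sunday is September 7 and the second is September 14.
1 March 2026 is a Sunday, so the first Saturday is March 7 and the fourth is March 28.
At the standard offset (UTC+04:45), 02:00 UTC + 4h45m = 06:45 Lumoth Sector standard time.
Daylight saving runs 14 September 2025 – 28 March 2026; the standard-time date in Lumoth Sector, September 17, 2025, is inside that window, so Lumoth Sector is at UTC+05:45.
02:00 UTC + 5h45m = 07:45 Lumoth Sector.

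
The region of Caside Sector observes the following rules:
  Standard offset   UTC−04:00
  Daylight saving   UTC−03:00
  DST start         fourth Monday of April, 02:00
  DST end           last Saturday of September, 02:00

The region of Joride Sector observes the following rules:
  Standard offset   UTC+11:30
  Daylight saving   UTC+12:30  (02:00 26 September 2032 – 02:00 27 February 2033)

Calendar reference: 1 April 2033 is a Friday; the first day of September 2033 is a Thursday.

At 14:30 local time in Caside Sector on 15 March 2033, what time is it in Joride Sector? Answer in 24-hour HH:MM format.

1 April 2033 is a Friday, so the first Monday is April 4 and the fourth is April 25.
1 September 2033 is a Thursday, so Saturdays fall on 3, 10, 17, 24; the last is September 24.
15 March 2033 does not fall between 25 April and 24 September, so daylight saving is not in effect and Caside Sector is at UTC−04:00.
14:30 Caside Sector + 4h = 18:30 UTC.
At the standard offset (UTC+11:30), 18:30 UTC + 11h30m = 06:00 Joride Sector standard time (rolling into the next day, 16 March 2033).
Daylight saving runs 26 September 2032 – 27 February 2033; the standard-time date in Joride Sector, 16 March 2033, is outside that window, so Joride Sector is on standard time at UTC+11:30.
18:30 UTC + 11h30m = 06:00 Joride Sector (rolling into the next day, 16 March 2033).

06:00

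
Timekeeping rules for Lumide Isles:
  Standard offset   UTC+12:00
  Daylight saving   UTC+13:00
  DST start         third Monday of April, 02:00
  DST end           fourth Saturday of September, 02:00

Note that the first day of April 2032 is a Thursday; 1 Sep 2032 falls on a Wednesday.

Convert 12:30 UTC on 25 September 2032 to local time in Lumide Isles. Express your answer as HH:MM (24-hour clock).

1 April 2032 is a Thursday, so the first Monday is April 5 and the third is April 19.
1 September 2032 is a Wednesday, so the first Saturday is September 4 and the fourth is September 25.
At the standard offset (UTC+12:00), 12:30 UTC + 12h = 00:30 Lumide Isles standard time (rolling into the next day, 26 September 2032).
The standard-time date in Lumide Isles, 26 September 2032, does not fall between 19 April and 25 September, so daylight saving is not in effect and Lumide Isles is at UTC+12:00.
12:30 UTC + 12h = 00:30 local (rolling into the next day, 26 September 2032).

00:30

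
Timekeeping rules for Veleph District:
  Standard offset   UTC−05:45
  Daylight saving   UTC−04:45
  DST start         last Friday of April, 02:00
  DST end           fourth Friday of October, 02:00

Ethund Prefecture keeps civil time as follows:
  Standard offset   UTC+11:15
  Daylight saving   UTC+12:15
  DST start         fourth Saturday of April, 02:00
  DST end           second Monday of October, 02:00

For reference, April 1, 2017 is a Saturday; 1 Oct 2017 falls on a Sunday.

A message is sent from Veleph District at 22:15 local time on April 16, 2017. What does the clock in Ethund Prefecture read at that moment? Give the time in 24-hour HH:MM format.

15:15

1 April 2017 is a Saturday, so Fridays fall on 7, 14, 21, 28; the last is April 28.
1 October 2017 is a Sunday, so the first Friday is October 6 and the fourth is October 27.
April 16, 2017 does not fall between 28 April and 27 October, so daylight saving is not in effect and Veleph District is at UTC−05:45.
22:15 Veleph District + 5h45m = 04:00 UTC (rolling into the next day, 17 April 2017).
1 April 2017 is a Saturday, so the first Saturday is April 1 and the fourth is April 22.
1 October 2017 is a Sunday, so the first Monday is October 2 and the second is October 9.
At the standard offset (UTC+11:15), 04:00 UTC + 11h15m = 15:15 Ethund Prefecture standard time.
The standard-time date in Ethund Prefecture, April 17, 2017, does not fall between 22 April and 9 October, so daylight saving is not in effect and Ethund Prefecture is at UTC+11:15.
04:00 UTC + 11h15m = 15:15 Ethund Prefecture.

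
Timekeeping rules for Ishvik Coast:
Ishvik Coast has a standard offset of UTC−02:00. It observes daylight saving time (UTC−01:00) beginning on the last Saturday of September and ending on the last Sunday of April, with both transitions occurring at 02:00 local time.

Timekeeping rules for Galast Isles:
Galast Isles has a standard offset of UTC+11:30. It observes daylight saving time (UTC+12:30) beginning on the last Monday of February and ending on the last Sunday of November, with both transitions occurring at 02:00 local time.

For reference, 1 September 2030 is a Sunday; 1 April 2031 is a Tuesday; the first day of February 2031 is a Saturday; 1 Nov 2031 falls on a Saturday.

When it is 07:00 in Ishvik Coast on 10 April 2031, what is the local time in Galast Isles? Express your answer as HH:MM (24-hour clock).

20:30

1 September 2030 is a Sunday, so Saturdays fall on 7, 14, 21, 28; the last is September 28.
1 April 2031 is a Tuesday, so Sundays fall on 6, 13, 20, 27; the last is April 27.
10 April 2031 lies within the daylight-saving period (28 September 2030 – 27 April 2031), so Ishvik Coast is on daylight time, UTC−01:00.
07:00 Ishvik Coast + 1h = 08:00 UTC.
1 February 2031 is a Saturday, so Mondays fall on 3, 10, 17, 24; the last is February 24.
1 November 2031 is a Saturday, so Sundays fall on 2, 9, 16, 23, 30; the last is November 30.
At the standard offset (UTC+11:30), 08:00 UTC + 11h30m = 19:30 Galast Isles standard time.
The standard-time date in Galast Isles, 10 April 2031, falls between 24 February and 30 November, so daylight saving is in effect and Galast Isles is at UTC+12:30.
08:00 UTC + 12h30m = 20:30 Galast Isles.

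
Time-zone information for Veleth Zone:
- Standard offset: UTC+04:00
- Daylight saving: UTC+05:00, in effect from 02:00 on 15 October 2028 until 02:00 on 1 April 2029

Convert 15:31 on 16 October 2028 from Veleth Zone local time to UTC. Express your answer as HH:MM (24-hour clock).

10:31

16 October 2028 lies within the daylight-saving period (15 October 2028 – 1 April 2029), so Veleth Zone is on daylight time, UTC+05:00.
15:31 local − 5h = 10:31 UTC.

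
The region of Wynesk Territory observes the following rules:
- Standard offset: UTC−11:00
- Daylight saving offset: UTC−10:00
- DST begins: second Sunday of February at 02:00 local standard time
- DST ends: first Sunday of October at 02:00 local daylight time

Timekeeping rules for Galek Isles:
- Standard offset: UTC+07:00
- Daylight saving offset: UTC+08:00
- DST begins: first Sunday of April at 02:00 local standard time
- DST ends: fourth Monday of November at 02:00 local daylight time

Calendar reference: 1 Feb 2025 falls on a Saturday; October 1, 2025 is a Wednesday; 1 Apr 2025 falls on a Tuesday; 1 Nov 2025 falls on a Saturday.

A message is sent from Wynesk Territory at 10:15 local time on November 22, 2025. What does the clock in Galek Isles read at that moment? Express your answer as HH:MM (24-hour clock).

05:15

1 February 2025 is a Saturday, so the first Sunday is February 2 and the second is February 9.
1 October 2025 is a Wednesday, so the first Sunday is October 5.
November 22, 2025 does not fall between 9 February and 5 October, so daylight saving is not in effect and Wynesk Territory is at UTC−11:00.
10:15 Wynesk Territory + 11h = 21:15 UTC.
1 April 2025 is a Tuesday, so the first Sunday is April 6.
1 November 2025 is a Saturday, so the first Monday is November 3 and the fourth is November 24.
At the standard offset (UTC+07:00), 21:15 UTC + 7h = 04:15 Galek Isles standard time (rolling into the next day, 23 November 2025).
The standard-time date in Galek Isles, November 23, 2025, falls between 6 April and 24 November, so daylight saving is in effect and Galek Isles is at UTC+08:00.
21:15 UTC + 8h = 05:15 Galek Isles (rolling into the next day, 23 November 2025).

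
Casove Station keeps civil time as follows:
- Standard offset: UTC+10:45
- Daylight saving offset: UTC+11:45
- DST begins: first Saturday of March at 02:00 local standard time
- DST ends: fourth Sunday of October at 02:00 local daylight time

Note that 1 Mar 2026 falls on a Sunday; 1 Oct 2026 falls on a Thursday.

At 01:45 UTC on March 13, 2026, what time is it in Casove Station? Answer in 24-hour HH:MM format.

1 March 2026 is a Sunday, so the first Saturday is March 7.
1 October 2026 is a Thursday, so the first Sunday is October 4 and the fourth is October 25.
At the standard offset (UTC+10:45), 01:45 UTC + 10h45m = 12:30 Casove Station standard time.
The standard-time date in Casove Station, March 13, 2026, falls between 7 March and 25 October, so daylight saving is in effect and Casove Station is at UTC+11:45.
01:45 UTC + 11h45m = 13:30 local.

13:30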